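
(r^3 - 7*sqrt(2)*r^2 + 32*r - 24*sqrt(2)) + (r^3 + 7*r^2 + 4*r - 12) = 2*r^3 - 7*sqrt(2)*r^2 + 7*r^2 + 36*r - 24*sqrt(2) - 12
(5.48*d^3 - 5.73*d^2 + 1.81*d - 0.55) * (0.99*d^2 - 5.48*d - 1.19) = 5.4252*d^5 - 35.7031*d^4 + 26.6711*d^3 - 3.6446*d^2 + 0.860100000000001*d + 0.6545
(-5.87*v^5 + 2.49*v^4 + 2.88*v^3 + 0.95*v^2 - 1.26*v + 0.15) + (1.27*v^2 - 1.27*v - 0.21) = -5.87*v^5 + 2.49*v^4 + 2.88*v^3 + 2.22*v^2 - 2.53*v - 0.06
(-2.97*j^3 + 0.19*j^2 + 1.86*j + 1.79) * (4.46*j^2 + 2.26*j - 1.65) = -13.2462*j^5 - 5.8648*j^4 + 13.6255*j^3 + 11.8735*j^2 + 0.9764*j - 2.9535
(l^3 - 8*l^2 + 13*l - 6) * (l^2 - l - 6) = l^5 - 9*l^4 + 15*l^3 + 29*l^2 - 72*l + 36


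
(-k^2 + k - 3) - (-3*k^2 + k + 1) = 2*k^2 - 4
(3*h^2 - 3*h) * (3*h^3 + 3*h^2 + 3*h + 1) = 9*h^5 - 6*h^2 - 3*h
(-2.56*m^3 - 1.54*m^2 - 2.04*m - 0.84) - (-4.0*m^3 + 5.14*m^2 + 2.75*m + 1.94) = 1.44*m^3 - 6.68*m^2 - 4.79*m - 2.78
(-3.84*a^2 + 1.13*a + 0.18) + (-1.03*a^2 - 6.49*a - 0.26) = -4.87*a^2 - 5.36*a - 0.08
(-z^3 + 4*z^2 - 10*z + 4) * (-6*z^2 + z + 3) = 6*z^5 - 25*z^4 + 61*z^3 - 22*z^2 - 26*z + 12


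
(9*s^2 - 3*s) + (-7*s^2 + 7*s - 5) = 2*s^2 + 4*s - 5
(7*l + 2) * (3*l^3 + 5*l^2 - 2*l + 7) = 21*l^4 + 41*l^3 - 4*l^2 + 45*l + 14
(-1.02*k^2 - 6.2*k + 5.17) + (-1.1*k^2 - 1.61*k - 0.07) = -2.12*k^2 - 7.81*k + 5.1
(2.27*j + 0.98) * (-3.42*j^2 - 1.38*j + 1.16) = -7.7634*j^3 - 6.4842*j^2 + 1.2808*j + 1.1368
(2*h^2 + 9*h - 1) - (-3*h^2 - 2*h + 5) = 5*h^2 + 11*h - 6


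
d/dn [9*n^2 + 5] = 18*n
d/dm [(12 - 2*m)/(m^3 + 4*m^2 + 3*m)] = 4*(m^3 - 7*m^2 - 24*m - 9)/(m^2*(m^4 + 8*m^3 + 22*m^2 + 24*m + 9))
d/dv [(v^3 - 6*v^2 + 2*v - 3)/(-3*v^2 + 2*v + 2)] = (-3*v^4 + 4*v^3 - 42*v + 10)/(9*v^4 - 12*v^3 - 8*v^2 + 8*v + 4)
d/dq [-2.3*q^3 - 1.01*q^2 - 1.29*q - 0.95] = -6.9*q^2 - 2.02*q - 1.29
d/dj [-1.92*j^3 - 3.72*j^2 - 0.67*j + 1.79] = -5.76*j^2 - 7.44*j - 0.67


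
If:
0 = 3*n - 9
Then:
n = 3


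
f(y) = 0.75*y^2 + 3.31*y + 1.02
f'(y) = 1.5*y + 3.31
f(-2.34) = -2.62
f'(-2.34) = -0.20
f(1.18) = 5.97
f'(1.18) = 5.08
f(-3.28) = -1.77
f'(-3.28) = -1.61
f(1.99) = 10.58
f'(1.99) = 6.30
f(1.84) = 9.65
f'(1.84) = 6.07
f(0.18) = 1.64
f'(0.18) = 3.58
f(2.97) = 17.47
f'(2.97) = 7.76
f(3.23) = 19.54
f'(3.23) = 8.16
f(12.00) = 148.74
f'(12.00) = 21.31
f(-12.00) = 69.30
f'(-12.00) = -14.69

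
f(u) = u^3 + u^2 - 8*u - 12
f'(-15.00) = 637.00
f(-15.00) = -3042.00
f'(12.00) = 448.00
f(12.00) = 1764.00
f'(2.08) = 9.14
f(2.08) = -15.31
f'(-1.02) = -6.92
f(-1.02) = -3.86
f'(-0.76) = -7.79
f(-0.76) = -5.78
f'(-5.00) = 57.00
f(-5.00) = -72.00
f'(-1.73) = -2.48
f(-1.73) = -0.34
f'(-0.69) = -7.95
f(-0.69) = -6.33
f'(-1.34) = -5.29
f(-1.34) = -1.89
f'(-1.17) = -6.23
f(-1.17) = -2.87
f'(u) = 3*u^2 + 2*u - 8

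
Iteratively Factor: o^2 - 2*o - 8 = (o - 4)*(o + 2)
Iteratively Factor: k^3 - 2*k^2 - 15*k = (k)*(k^2 - 2*k - 15) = k*(k - 5)*(k + 3)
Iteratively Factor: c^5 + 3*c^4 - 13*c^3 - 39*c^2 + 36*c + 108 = (c + 3)*(c^4 - 13*c^2 + 36) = (c - 2)*(c + 3)*(c^3 + 2*c^2 - 9*c - 18) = (c - 3)*(c - 2)*(c + 3)*(c^2 + 5*c + 6) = (c - 3)*(c - 2)*(c + 3)^2*(c + 2)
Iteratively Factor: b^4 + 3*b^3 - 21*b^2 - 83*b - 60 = (b + 3)*(b^3 - 21*b - 20) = (b + 1)*(b + 3)*(b^2 - b - 20) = (b + 1)*(b + 3)*(b + 4)*(b - 5)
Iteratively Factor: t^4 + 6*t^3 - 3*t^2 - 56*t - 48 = (t - 3)*(t^3 + 9*t^2 + 24*t + 16) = (t - 3)*(t + 4)*(t^2 + 5*t + 4) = (t - 3)*(t + 4)^2*(t + 1)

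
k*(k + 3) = k^2 + 3*k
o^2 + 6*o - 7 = (o - 1)*(o + 7)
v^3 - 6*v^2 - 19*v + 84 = (v - 7)*(v - 3)*(v + 4)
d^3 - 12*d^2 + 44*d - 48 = (d - 6)*(d - 4)*(d - 2)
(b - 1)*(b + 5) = b^2 + 4*b - 5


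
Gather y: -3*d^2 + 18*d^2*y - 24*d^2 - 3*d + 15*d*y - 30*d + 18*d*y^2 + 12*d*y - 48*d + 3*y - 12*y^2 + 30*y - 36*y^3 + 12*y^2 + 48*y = -27*d^2 + 18*d*y^2 - 81*d - 36*y^3 + y*(18*d^2 + 27*d + 81)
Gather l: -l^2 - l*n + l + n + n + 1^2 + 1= -l^2 + l*(1 - n) + 2*n + 2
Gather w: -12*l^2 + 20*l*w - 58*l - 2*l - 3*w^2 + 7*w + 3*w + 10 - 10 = -12*l^2 - 60*l - 3*w^2 + w*(20*l + 10)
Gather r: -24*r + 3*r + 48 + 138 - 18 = 168 - 21*r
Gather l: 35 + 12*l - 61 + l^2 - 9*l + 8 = l^2 + 3*l - 18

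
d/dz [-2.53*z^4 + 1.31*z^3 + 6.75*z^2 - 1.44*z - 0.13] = -10.12*z^3 + 3.93*z^2 + 13.5*z - 1.44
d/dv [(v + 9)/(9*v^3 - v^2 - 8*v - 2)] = (9*v^3 - v^2 - 8*v + (v + 9)*(-27*v^2 + 2*v + 8) - 2)/(-9*v^3 + v^2 + 8*v + 2)^2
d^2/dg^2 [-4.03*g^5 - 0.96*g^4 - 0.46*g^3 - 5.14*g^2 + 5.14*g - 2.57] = -80.6*g^3 - 11.52*g^2 - 2.76*g - 10.28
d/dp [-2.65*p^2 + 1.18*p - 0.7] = 1.18 - 5.3*p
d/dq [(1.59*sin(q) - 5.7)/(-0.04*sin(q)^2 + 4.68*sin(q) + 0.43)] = (0.0636*sin(q)^2 - 0.456*sin(q) + 27.3597)*cos(q)/(0.0016*sin(q)^4 - 0.3744*sin(q)^3 + 21.868*sin(q)^2 + 4.0248*sin(q) + 0.1849)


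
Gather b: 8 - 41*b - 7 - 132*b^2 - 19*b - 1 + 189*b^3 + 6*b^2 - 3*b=189*b^3 - 126*b^2 - 63*b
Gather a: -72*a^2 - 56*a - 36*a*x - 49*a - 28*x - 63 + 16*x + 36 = -72*a^2 + a*(-36*x - 105) - 12*x - 27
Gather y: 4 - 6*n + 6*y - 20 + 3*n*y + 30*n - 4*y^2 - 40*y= 24*n - 4*y^2 + y*(3*n - 34) - 16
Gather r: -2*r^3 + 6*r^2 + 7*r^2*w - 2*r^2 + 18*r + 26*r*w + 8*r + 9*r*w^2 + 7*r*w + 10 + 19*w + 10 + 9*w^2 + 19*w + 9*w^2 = -2*r^3 + r^2*(7*w + 4) + r*(9*w^2 + 33*w + 26) + 18*w^2 + 38*w + 20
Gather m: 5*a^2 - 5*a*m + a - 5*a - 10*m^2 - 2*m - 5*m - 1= 5*a^2 - 4*a - 10*m^2 + m*(-5*a - 7) - 1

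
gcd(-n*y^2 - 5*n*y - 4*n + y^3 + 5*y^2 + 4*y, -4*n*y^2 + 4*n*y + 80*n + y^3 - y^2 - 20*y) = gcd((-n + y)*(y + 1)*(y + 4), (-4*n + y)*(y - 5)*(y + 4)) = y + 4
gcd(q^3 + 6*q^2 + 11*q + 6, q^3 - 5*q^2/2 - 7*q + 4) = q + 2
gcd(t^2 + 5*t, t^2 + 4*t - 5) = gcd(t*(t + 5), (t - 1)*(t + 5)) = t + 5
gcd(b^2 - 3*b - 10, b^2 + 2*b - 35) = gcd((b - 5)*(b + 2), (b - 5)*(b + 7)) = b - 5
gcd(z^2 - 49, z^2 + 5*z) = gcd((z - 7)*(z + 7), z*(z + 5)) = 1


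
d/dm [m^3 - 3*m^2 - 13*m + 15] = 3*m^2 - 6*m - 13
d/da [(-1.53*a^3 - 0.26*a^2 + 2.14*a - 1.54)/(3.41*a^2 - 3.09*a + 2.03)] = (-5.2173*a^4 + 9.4554*a^3 - 15.8117*a^2 + 9.4472*a - 0.4144)/(11.6281*a^4 - 21.0738*a^3 + 23.3927*a^2 - 12.5454*a + 4.1209)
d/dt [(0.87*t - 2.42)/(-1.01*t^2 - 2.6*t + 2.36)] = (0.8787*t^2 - 4.8884*t - 4.2388)/(1.0201*t^4 + 5.252*t^3 + 1.9928*t^2 - 12.272*t + 5.5696)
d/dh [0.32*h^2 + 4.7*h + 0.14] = 0.64*h + 4.7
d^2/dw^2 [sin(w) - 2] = -sin(w)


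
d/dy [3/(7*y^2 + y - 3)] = 3*(-14*y - 1)/(7*y^2 + y - 3)^2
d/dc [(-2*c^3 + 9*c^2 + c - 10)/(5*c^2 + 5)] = (-2*c^4 - 7*c^2 + 38*c + 1)/(5*(c^4 + 2*c^2 + 1))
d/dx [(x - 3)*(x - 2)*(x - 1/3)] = 3*x^2 - 32*x/3 + 23/3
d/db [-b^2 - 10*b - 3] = -2*b - 10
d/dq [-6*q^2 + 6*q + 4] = 6 - 12*q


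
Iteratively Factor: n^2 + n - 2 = (n + 2)*(n - 1)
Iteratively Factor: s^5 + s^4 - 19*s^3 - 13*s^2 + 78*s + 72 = (s - 3)*(s^4 + 4*s^3 - 7*s^2 - 34*s - 24) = (s - 3)*(s + 4)*(s^3 - 7*s - 6) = (s - 3)*(s + 2)*(s + 4)*(s^2 - 2*s - 3) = (s - 3)^2*(s + 2)*(s + 4)*(s + 1)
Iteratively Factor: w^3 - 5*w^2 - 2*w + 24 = (w + 2)*(w^2 - 7*w + 12) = (w - 4)*(w + 2)*(w - 3)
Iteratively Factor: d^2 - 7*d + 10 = (d - 5)*(d - 2)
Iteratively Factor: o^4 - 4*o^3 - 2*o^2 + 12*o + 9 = (o + 1)*(o^3 - 5*o^2 + 3*o + 9) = (o - 3)*(o + 1)*(o^2 - 2*o - 3) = (o - 3)*(o + 1)^2*(o - 3)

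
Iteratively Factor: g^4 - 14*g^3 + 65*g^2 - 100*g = (g - 5)*(g^3 - 9*g^2 + 20*g) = (g - 5)^2*(g^2 - 4*g) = g*(g - 5)^2*(g - 4)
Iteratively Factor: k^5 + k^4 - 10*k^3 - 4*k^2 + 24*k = (k - 2)*(k^4 + 3*k^3 - 4*k^2 - 12*k) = (k - 2)*(k + 3)*(k^3 - 4*k) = k*(k - 2)*(k + 3)*(k^2 - 4) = k*(k - 2)^2*(k + 3)*(k + 2)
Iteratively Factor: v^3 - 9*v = (v - 3)*(v^2 + 3*v) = (v - 3)*(v + 3)*(v)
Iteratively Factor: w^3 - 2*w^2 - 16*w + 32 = (w + 4)*(w^2 - 6*w + 8) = (w - 2)*(w + 4)*(w - 4)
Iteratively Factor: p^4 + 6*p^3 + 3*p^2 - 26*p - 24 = (p + 4)*(p^3 + 2*p^2 - 5*p - 6) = (p - 2)*(p + 4)*(p^2 + 4*p + 3) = (p - 2)*(p + 1)*(p + 4)*(p + 3)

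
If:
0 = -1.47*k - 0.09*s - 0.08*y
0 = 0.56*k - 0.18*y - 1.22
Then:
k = 0.321428571428571*y + 2.17857142857143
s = -6.13888888888889*y - 35.5833333333333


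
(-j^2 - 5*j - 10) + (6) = -j^2 - 5*j - 4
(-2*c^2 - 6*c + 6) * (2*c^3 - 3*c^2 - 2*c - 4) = -4*c^5 - 6*c^4 + 34*c^3 + 2*c^2 + 12*c - 24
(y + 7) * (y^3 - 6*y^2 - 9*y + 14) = y^4 + y^3 - 51*y^2 - 49*y + 98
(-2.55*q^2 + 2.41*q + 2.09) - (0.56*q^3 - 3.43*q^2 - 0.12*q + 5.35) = -0.56*q^3 + 0.88*q^2 + 2.53*q - 3.26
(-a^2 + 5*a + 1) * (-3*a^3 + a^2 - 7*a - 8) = 3*a^5 - 16*a^4 + 9*a^3 - 26*a^2 - 47*a - 8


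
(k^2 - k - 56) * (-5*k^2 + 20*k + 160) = -5*k^4 + 25*k^3 + 420*k^2 - 1280*k - 8960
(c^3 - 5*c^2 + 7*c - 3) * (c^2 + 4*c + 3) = c^5 - c^4 - 10*c^3 + 10*c^2 + 9*c - 9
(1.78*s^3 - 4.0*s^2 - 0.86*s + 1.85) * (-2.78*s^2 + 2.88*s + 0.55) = -4.9484*s^5 + 16.2464*s^4 - 8.1502*s^3 - 9.8198*s^2 + 4.855*s + 1.0175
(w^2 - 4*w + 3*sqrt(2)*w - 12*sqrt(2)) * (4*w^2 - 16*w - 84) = 4*w^4 - 32*w^3 + 12*sqrt(2)*w^3 - 96*sqrt(2)*w^2 - 20*w^2 - 60*sqrt(2)*w + 336*w + 1008*sqrt(2)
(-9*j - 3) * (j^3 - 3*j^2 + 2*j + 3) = -9*j^4 + 24*j^3 - 9*j^2 - 33*j - 9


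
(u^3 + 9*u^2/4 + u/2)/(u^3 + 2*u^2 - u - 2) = u*(4*u + 1)/(4*(u^2 - 1))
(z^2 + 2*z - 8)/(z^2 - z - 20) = (z - 2)/(z - 5)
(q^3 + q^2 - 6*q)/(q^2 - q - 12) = q*(q - 2)/(q - 4)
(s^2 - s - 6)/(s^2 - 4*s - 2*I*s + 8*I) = (s^2 - s - 6)/(s^2 - 4*s - 2*I*s + 8*I)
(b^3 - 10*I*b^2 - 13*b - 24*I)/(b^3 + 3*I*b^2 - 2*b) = (b^2 - 11*I*b - 24)/(b*(b + 2*I))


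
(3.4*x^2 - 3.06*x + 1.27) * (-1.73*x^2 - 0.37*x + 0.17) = -5.882*x^4 + 4.0358*x^3 - 0.4869*x^2 - 0.9901*x + 0.2159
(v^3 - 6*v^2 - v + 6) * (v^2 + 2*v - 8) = v^5 - 4*v^4 - 21*v^3 + 52*v^2 + 20*v - 48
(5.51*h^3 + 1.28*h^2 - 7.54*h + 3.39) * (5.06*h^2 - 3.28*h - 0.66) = 27.8806*h^5 - 11.596*h^4 - 45.9874*h^3 + 41.0398*h^2 - 6.1428*h - 2.2374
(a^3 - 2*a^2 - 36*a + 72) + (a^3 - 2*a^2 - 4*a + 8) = 2*a^3 - 4*a^2 - 40*a + 80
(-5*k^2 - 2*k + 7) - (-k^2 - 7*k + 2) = -4*k^2 + 5*k + 5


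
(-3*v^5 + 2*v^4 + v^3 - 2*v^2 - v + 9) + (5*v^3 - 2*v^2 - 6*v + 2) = -3*v^5 + 2*v^4 + 6*v^3 - 4*v^2 - 7*v + 11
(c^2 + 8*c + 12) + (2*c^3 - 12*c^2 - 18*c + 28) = 2*c^3 - 11*c^2 - 10*c + 40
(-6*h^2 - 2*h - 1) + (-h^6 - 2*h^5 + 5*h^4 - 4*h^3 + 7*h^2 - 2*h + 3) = -h^6 - 2*h^5 + 5*h^4 - 4*h^3 + h^2 - 4*h + 2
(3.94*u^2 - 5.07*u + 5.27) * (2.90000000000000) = 11.426*u^2 - 14.703*u + 15.283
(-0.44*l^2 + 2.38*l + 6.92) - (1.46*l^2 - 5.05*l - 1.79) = -1.9*l^2 + 7.43*l + 8.71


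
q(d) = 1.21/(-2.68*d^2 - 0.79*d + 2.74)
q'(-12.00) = -0.00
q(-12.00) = -0.00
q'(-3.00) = -0.05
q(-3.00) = -0.06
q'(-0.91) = -3.22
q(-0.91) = 0.98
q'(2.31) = 0.09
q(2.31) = -0.09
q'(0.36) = 0.74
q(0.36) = 0.57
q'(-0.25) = -0.09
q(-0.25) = 0.44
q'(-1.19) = -510.88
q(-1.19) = -10.52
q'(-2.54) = -0.10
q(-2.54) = -0.10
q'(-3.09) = -0.05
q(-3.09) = -0.06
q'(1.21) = 1.92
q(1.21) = -0.57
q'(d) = 1.21*(5.36*d + 0.79)/(-2.68*d^2 - 0.79*d + 2.74)^2 = (6.4856*d + 0.9559)/(2.68*d^2 + 0.79*d - 2.74)^2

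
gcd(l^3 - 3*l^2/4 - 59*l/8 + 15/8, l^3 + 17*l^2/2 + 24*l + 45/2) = l + 5/2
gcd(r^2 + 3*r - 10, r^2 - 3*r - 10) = 1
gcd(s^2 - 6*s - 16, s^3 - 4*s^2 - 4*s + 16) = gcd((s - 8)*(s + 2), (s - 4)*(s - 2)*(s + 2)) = s + 2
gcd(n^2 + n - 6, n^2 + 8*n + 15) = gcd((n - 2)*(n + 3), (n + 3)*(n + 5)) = n + 3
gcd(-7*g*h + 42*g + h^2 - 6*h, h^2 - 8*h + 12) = h - 6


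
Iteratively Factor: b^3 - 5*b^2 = (b - 5)*(b^2) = b*(b - 5)*(b)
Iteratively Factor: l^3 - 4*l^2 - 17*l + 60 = (l - 5)*(l^2 + l - 12) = (l - 5)*(l + 4)*(l - 3)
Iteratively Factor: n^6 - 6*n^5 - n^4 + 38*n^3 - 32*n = (n + 2)*(n^5 - 8*n^4 + 15*n^3 + 8*n^2 - 16*n) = (n - 4)*(n + 2)*(n^4 - 4*n^3 - n^2 + 4*n) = n*(n - 4)*(n + 2)*(n^3 - 4*n^2 - n + 4) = n*(n - 4)*(n + 1)*(n + 2)*(n^2 - 5*n + 4) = n*(n - 4)*(n - 1)*(n + 1)*(n + 2)*(n - 4)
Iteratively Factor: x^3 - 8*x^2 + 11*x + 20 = (x - 4)*(x^2 - 4*x - 5) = (x - 5)*(x - 4)*(x + 1)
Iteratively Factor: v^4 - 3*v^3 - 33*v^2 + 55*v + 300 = (v + 3)*(v^3 - 6*v^2 - 15*v + 100) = (v + 3)*(v + 4)*(v^2 - 10*v + 25) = (v - 5)*(v + 3)*(v + 4)*(v - 5)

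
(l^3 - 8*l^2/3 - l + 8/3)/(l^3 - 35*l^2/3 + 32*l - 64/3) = (l + 1)/(l - 8)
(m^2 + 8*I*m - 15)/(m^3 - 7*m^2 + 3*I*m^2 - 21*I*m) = (m + 5*I)/(m*(m - 7))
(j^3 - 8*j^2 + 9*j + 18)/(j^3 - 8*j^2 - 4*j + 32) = (j^3 - 8*j^2 + 9*j + 18)/(j^3 - 8*j^2 - 4*j + 32)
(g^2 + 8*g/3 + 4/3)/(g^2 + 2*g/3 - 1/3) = (3*g^2 + 8*g + 4)/(3*g^2 + 2*g - 1)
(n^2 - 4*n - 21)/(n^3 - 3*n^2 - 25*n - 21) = 1/(n + 1)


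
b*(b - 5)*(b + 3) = b^3 - 2*b^2 - 15*b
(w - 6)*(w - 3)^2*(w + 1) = w^4 - 11*w^3 + 33*w^2 - 9*w - 54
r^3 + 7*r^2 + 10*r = r*(r + 2)*(r + 5)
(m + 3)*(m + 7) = m^2 + 10*m + 21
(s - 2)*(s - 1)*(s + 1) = s^3 - 2*s^2 - s + 2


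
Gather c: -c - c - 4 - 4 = -2*c - 8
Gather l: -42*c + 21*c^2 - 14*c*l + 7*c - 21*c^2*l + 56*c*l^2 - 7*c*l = 21*c^2 + 56*c*l^2 - 35*c + l*(-21*c^2 - 21*c)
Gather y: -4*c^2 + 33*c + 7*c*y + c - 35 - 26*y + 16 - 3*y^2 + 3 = -4*c^2 + 34*c - 3*y^2 + y*(7*c - 26) - 16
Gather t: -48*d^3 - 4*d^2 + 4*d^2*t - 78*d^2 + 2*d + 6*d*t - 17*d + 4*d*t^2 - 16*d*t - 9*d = -48*d^3 - 82*d^2 + 4*d*t^2 - 24*d + t*(4*d^2 - 10*d)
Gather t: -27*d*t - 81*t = t*(-27*d - 81)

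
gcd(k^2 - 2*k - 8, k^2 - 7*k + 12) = k - 4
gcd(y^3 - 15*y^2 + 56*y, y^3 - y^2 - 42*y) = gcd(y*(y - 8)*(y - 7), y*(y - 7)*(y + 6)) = y^2 - 7*y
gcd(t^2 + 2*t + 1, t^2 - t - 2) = t + 1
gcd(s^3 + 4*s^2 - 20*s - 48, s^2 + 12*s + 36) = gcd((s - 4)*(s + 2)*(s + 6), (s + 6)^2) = s + 6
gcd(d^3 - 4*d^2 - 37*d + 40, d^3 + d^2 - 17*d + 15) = d^2 + 4*d - 5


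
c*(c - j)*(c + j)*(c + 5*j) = c^4 + 5*c^3*j - c^2*j^2 - 5*c*j^3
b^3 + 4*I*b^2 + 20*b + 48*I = (b - 4*I)*(b + 2*I)*(b + 6*I)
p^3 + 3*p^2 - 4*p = p*(p - 1)*(p + 4)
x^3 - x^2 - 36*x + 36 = (x - 6)*(x - 1)*(x + 6)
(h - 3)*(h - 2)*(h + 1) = h^3 - 4*h^2 + h + 6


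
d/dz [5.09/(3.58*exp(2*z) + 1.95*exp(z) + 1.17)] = (-36.4444*exp(z) - 9.9255)*exp(z)/(3.58*exp(2*z) + 1.95*exp(z) + 1.17)^2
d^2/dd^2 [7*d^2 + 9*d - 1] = 14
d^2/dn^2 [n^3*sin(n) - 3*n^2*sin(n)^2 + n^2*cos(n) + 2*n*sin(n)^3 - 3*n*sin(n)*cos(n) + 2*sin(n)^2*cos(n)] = -n^3*sin(n) + 5*n^2*cos(n) - 6*n^2*cos(2*n) + n*sin(n)/2 - 6*n*sin(2*n) + 9*n*sin(3*n)/2 + 9*cos(n)/2 - 3*cos(2*n) + 3*cos(3*n)/2 - 3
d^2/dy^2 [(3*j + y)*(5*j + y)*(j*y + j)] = 2*j*(8*j + 3*y + 1)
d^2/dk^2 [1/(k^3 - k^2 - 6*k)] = 2*(k*(1 - 3*k)*(-k^2 + k + 6) - (-3*k^2 + 2*k + 6)^2)/(k^3*(-k^2 + k + 6)^3)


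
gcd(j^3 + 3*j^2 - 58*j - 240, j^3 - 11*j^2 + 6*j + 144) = j - 8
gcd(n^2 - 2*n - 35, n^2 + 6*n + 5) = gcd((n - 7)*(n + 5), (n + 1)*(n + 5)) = n + 5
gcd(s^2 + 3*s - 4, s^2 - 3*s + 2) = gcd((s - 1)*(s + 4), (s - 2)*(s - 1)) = s - 1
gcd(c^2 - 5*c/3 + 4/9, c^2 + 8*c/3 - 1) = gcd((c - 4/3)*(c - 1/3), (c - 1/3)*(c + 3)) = c - 1/3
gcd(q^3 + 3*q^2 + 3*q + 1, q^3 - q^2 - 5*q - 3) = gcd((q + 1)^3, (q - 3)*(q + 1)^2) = q^2 + 2*q + 1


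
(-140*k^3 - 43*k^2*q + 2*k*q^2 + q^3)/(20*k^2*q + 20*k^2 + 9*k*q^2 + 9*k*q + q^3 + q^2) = (-7*k + q)/(q + 1)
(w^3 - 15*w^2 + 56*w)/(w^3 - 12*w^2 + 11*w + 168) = w/(w + 3)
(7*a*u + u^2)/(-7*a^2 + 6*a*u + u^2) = u/(-a + u)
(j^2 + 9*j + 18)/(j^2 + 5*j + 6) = (j + 6)/(j + 2)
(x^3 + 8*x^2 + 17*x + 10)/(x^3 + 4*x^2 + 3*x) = (x^2 + 7*x + 10)/(x*(x + 3))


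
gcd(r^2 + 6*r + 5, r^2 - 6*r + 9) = 1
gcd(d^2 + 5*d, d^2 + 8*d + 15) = d + 5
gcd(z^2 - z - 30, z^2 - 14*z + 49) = 1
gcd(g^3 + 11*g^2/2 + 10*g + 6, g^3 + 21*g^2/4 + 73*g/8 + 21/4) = g^2 + 7*g/2 + 3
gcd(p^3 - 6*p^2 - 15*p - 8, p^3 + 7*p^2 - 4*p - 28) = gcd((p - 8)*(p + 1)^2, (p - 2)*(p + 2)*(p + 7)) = 1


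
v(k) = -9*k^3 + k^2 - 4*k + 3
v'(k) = -27*k^2 + 2*k - 4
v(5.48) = -1469.99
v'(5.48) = -803.86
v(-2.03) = 90.53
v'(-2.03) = -119.32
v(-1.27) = 28.13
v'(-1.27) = -50.09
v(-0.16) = 3.70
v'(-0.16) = -5.01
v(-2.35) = 134.72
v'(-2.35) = -157.81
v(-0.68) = 9.01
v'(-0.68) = -17.84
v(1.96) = -68.76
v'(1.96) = -103.80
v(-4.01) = 615.45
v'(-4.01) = -446.18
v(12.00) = -15453.00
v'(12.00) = -3868.00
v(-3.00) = 267.00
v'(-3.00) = -253.00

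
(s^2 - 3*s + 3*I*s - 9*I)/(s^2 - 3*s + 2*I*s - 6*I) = (s + 3*I)/(s + 2*I)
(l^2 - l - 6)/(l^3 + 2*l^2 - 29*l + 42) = (l + 2)/(l^2 + 5*l - 14)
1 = 1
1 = 1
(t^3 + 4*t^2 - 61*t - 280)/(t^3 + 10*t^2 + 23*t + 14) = (t^2 - 3*t - 40)/(t^2 + 3*t + 2)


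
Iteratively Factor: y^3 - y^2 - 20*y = (y + 4)*(y^2 - 5*y) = y*(y + 4)*(y - 5)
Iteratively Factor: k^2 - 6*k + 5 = (k - 5)*(k - 1)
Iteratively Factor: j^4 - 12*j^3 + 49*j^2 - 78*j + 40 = (j - 5)*(j^3 - 7*j^2 + 14*j - 8) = (j - 5)*(j - 2)*(j^2 - 5*j + 4) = (j - 5)*(j - 2)*(j - 1)*(j - 4)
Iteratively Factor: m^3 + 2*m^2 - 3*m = (m - 1)*(m^2 + 3*m) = (m - 1)*(m + 3)*(m)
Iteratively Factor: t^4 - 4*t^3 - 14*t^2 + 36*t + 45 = (t + 1)*(t^3 - 5*t^2 - 9*t + 45) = (t - 3)*(t + 1)*(t^2 - 2*t - 15) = (t - 3)*(t + 1)*(t + 3)*(t - 5)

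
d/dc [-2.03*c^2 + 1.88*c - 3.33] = 1.88 - 4.06*c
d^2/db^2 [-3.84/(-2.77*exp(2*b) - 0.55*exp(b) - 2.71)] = (3.84*(5.54*exp(b) + 0.55)*(11.08*exp(b) + 1.1)*exp(b) - (42.5472*exp(b) + 2.112)*(2.77*exp(2*b) + 0.55*exp(b) + 2.71))*exp(b)/(2.77*exp(2*b) + 0.55*exp(b) + 2.71)^3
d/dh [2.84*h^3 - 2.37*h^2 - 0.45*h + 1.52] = 8.52*h^2 - 4.74*h - 0.45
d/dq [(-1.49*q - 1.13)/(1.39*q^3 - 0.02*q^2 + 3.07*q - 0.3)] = (4.1422*q^3 + 4.6823*q^2 - 0.0452000000000004*q + 3.9161)/(1.9321*q^6 - 0.0556*q^5 + 8.535*q^4 - 0.9568*q^3 + 9.4369*q^2 - 1.842*q + 0.09)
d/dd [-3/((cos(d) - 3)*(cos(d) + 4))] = -(3*sin(d) + 3*sin(2*d))/((cos(d) - 3)^2*(cos(d) + 4)^2)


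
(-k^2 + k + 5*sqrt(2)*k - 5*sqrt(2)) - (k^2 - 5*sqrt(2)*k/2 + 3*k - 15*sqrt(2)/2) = -2*k^2 - 2*k + 15*sqrt(2)*k/2 + 5*sqrt(2)/2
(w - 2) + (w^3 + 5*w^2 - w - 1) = w^3 + 5*w^2 - 3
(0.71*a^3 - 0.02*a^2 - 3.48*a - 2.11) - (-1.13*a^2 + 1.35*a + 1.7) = 0.71*a^3 + 1.11*a^2 - 4.83*a - 3.81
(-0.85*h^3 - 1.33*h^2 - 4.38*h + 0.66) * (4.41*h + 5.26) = -3.7485*h^4 - 10.3363*h^3 - 26.3116*h^2 - 20.1282*h + 3.4716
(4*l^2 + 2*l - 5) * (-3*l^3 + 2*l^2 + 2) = -12*l^5 + 2*l^4 + 19*l^3 - 2*l^2 + 4*l - 10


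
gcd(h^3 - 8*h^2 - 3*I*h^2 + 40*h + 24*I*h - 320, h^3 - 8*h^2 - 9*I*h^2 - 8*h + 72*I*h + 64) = h^2 + h*(-8 - 8*I) + 64*I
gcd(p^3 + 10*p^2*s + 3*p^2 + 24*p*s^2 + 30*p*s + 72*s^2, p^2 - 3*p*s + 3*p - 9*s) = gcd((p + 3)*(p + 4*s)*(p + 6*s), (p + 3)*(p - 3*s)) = p + 3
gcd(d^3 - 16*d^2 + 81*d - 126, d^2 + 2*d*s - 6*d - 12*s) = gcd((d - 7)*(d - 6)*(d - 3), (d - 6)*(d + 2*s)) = d - 6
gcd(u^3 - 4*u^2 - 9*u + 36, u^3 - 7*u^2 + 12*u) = u^2 - 7*u + 12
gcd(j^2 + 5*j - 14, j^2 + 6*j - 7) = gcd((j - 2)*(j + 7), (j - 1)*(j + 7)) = j + 7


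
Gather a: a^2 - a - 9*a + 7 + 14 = a^2 - 10*a + 21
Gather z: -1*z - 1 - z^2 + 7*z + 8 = -z^2 + 6*z + 7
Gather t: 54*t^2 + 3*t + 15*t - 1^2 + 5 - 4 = 54*t^2 + 18*t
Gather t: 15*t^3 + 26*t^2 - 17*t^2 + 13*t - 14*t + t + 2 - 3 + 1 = 15*t^3 + 9*t^2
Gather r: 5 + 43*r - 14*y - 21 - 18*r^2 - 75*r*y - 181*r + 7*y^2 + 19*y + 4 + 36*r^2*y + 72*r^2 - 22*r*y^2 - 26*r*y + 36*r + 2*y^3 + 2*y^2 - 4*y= r^2*(36*y + 54) + r*(-22*y^2 - 101*y - 102) + 2*y^3 + 9*y^2 + y - 12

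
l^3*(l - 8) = l^4 - 8*l^3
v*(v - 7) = v^2 - 7*v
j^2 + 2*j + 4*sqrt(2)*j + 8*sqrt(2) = (j + 2)*(j + 4*sqrt(2))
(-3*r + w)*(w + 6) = -3*r*w - 18*r + w^2 + 6*w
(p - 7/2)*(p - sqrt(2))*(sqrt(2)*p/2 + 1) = sqrt(2)*p^3/2 - 7*sqrt(2)*p^2/4 - sqrt(2)*p + 7*sqrt(2)/2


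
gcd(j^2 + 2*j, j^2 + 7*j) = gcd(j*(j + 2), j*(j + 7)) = j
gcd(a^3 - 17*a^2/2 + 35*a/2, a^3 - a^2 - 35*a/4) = a^2 - 7*a/2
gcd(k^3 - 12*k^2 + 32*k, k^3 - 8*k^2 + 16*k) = k^2 - 4*k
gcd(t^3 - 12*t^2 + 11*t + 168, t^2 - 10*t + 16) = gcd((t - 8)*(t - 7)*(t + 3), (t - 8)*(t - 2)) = t - 8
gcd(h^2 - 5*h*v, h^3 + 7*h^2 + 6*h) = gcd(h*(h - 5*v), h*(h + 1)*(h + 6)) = h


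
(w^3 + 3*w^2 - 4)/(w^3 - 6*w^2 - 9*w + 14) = (w + 2)/(w - 7)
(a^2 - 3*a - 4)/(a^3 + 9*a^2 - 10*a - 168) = (a + 1)/(a^2 + 13*a + 42)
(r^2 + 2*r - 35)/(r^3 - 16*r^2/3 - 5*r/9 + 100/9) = 9*(r + 7)/(9*r^2 - 3*r - 20)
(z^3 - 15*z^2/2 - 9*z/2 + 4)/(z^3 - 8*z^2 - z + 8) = (z - 1/2)/(z - 1)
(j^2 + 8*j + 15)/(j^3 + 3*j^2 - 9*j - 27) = (j + 5)/(j^2 - 9)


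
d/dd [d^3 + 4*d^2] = d*(3*d + 8)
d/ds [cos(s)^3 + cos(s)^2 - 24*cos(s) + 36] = (-3*cos(s)^2 - 2*cos(s) + 24)*sin(s)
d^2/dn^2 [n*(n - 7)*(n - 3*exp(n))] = -3*n^2*exp(n) + 9*n*exp(n) + 6*n + 36*exp(n) - 14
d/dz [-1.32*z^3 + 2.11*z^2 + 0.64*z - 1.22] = -3.96*z^2 + 4.22*z + 0.64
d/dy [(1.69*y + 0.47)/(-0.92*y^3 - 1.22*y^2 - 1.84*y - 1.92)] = (3.1096*y^3 + 3.359*y^2 + 1.1468*y - 2.38)/(0.8464*y^6 + 2.2448*y^5 + 4.874*y^4 + 8.0224*y^3 + 8.0704*y^2 + 7.0656*y + 3.6864)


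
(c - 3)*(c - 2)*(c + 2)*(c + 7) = c^4 + 4*c^3 - 25*c^2 - 16*c + 84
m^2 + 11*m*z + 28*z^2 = (m + 4*z)*(m + 7*z)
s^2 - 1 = (s - 1)*(s + 1)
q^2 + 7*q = q*(q + 7)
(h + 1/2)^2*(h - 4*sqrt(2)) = h^3 - 4*sqrt(2)*h^2 + h^2 - 4*sqrt(2)*h + h/4 - sqrt(2)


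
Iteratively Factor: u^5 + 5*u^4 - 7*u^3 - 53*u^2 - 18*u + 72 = (u + 3)*(u^4 + 2*u^3 - 13*u^2 - 14*u + 24) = (u + 2)*(u + 3)*(u^3 - 13*u + 12) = (u - 1)*(u + 2)*(u + 3)*(u^2 + u - 12) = (u - 1)*(u + 2)*(u + 3)*(u + 4)*(u - 3)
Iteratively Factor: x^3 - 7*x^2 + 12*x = (x)*(x^2 - 7*x + 12) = x*(x - 3)*(x - 4)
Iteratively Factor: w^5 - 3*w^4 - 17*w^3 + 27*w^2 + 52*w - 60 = (w - 1)*(w^4 - 2*w^3 - 19*w^2 + 8*w + 60) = (w - 5)*(w - 1)*(w^3 + 3*w^2 - 4*w - 12) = (w - 5)*(w - 1)*(w + 2)*(w^2 + w - 6) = (w - 5)*(w - 1)*(w + 2)*(w + 3)*(w - 2)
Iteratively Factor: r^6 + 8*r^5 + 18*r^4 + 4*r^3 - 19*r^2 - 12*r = (r + 1)*(r^5 + 7*r^4 + 11*r^3 - 7*r^2 - 12*r) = (r + 1)*(r + 3)*(r^4 + 4*r^3 - r^2 - 4*r) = (r + 1)*(r + 3)*(r + 4)*(r^3 - r) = (r + 1)^2*(r + 3)*(r + 4)*(r^2 - r) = (r - 1)*(r + 1)^2*(r + 3)*(r + 4)*(r)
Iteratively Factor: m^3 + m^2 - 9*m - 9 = (m + 3)*(m^2 - 2*m - 3) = (m - 3)*(m + 3)*(m + 1)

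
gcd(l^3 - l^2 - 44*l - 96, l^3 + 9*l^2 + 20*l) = l + 4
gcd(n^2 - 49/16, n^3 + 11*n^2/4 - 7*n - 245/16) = n + 7/4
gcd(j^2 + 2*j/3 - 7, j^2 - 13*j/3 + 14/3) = j - 7/3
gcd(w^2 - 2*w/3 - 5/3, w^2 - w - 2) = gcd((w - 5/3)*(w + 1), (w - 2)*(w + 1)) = w + 1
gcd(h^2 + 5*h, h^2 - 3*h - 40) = h + 5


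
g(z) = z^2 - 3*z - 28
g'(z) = 2*z - 3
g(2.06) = -29.94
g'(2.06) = 1.12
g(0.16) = -28.45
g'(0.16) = -2.68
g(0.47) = -29.19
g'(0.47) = -2.06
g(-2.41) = -14.96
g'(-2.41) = -7.82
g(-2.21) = -16.49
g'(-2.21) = -7.42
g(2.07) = -29.93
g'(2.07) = 1.14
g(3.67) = -25.54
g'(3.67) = 4.34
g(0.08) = -28.23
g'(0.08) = -2.84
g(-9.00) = 80.00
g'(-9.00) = -21.00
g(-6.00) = 26.00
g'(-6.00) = -15.00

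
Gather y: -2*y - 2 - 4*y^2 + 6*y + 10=-4*y^2 + 4*y + 8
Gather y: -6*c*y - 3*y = y*(-6*c - 3)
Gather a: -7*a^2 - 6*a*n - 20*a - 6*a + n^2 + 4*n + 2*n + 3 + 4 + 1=-7*a^2 + a*(-6*n - 26) + n^2 + 6*n + 8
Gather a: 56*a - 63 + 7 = 56*a - 56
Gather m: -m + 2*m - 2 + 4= m + 2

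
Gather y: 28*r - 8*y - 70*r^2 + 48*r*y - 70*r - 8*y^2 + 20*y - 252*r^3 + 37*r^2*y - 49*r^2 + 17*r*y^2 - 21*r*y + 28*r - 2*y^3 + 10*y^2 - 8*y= -252*r^3 - 119*r^2 - 14*r - 2*y^3 + y^2*(17*r + 2) + y*(37*r^2 + 27*r + 4)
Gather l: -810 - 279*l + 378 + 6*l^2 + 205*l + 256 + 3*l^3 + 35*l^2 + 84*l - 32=3*l^3 + 41*l^2 + 10*l - 208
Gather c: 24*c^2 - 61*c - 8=24*c^2 - 61*c - 8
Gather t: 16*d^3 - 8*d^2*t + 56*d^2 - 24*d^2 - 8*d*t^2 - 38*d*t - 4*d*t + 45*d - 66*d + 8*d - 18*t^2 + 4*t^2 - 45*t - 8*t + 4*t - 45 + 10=16*d^3 + 32*d^2 - 13*d + t^2*(-8*d - 14) + t*(-8*d^2 - 42*d - 49) - 35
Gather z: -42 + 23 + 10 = -9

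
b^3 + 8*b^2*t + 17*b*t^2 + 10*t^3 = (b + t)*(b + 2*t)*(b + 5*t)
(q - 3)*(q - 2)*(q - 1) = q^3 - 6*q^2 + 11*q - 6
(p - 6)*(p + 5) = p^2 - p - 30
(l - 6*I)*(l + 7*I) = l^2 + I*l + 42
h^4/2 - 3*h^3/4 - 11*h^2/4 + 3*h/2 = h*(h/2 + 1)*(h - 3)*(h - 1/2)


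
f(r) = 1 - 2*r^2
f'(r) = -4*r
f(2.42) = -10.71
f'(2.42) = -9.68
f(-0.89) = -0.58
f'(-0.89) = 3.56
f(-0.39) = 0.70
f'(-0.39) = 1.56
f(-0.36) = 0.74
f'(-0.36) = 1.44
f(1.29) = -2.33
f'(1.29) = -5.16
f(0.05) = 1.00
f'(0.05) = -0.20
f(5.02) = -49.40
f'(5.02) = -20.08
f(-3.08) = -17.97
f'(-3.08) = 12.32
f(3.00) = -17.00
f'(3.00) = -12.00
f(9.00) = -161.00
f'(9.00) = -36.00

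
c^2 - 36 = (c - 6)*(c + 6)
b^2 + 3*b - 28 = (b - 4)*(b + 7)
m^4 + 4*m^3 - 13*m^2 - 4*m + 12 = (m - 2)*(m - 1)*(m + 1)*(m + 6)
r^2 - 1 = (r - 1)*(r + 1)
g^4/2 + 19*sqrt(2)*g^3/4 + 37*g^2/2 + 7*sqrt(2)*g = g*(g/2 + sqrt(2))*(g + sqrt(2)/2)*(g + 7*sqrt(2))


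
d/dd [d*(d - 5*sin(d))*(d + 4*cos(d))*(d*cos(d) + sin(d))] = -d^4*sin(d) - 4*d^3*sin(2*d) + 5*d^3*cos(d) - 5*d^3*cos(2*d) + 3*d^2*sin(d) - 25*d^2*sin(2*d)/2 - 5*d^2*cos(d) + 10*d^2*cos(2*d) - 15*d^2*cos(3*d) + 6*d^2 - 5*d*sin(d) + 4*d*sin(2*d) - 25*d*sin(3*d) + 5*d*cos(2*d) - 5*d - 5*cos(d) + 5*cos(3*d)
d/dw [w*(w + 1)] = 2*w + 1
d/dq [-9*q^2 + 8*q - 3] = 8 - 18*q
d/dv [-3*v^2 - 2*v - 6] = -6*v - 2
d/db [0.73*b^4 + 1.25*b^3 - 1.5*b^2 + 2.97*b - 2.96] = 2.92*b^3 + 3.75*b^2 - 3.0*b + 2.97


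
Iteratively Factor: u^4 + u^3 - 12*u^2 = (u + 4)*(u^3 - 3*u^2) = (u - 3)*(u + 4)*(u^2) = u*(u - 3)*(u + 4)*(u)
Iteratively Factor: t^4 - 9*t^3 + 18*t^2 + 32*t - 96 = (t - 3)*(t^3 - 6*t^2 + 32) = (t - 4)*(t - 3)*(t^2 - 2*t - 8) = (t - 4)*(t - 3)*(t + 2)*(t - 4)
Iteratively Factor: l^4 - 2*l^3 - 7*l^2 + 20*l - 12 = (l - 2)*(l^3 - 7*l + 6) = (l - 2)*(l - 1)*(l^2 + l - 6) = (l - 2)^2*(l - 1)*(l + 3)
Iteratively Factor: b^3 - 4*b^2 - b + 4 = (b + 1)*(b^2 - 5*b + 4) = (b - 4)*(b + 1)*(b - 1)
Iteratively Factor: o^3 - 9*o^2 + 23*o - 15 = (o - 1)*(o^2 - 8*o + 15) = (o - 3)*(o - 1)*(o - 5)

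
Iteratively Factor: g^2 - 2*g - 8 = (g - 4)*(g + 2)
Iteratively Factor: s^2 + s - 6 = (s + 3)*(s - 2)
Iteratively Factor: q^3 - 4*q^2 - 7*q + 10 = (q - 5)*(q^2 + q - 2) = (q - 5)*(q + 2)*(q - 1)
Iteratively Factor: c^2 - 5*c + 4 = (c - 1)*(c - 4)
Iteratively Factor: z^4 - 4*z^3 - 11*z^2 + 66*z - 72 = (z - 3)*(z^3 - z^2 - 14*z + 24) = (z - 3)*(z + 4)*(z^2 - 5*z + 6) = (z - 3)^2*(z + 4)*(z - 2)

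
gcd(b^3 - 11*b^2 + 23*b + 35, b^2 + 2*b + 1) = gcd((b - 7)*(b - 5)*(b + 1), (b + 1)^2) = b + 1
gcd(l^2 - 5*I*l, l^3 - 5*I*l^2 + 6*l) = l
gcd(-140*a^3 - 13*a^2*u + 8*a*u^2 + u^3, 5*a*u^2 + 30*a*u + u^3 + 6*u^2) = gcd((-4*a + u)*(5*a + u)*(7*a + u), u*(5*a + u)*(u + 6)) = 5*a + u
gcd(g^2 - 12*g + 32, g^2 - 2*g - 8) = g - 4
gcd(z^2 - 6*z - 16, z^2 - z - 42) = 1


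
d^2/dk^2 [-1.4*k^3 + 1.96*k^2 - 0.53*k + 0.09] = 3.92 - 8.4*k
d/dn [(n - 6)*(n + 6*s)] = 2*n + 6*s - 6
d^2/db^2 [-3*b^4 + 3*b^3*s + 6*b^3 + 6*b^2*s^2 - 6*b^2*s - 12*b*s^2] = -36*b^2 + 18*b*s + 36*b + 12*s^2 - 12*s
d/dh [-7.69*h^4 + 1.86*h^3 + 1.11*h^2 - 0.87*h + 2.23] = -30.76*h^3 + 5.58*h^2 + 2.22*h - 0.87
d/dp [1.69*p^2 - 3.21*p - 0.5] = 3.38*p - 3.21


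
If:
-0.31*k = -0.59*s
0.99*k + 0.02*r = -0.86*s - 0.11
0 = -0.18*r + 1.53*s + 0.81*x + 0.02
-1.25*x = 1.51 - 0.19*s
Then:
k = -0.00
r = -5.34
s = -0.00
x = -1.21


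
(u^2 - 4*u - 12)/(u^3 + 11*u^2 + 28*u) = (u^2 - 4*u - 12)/(u*(u^2 + 11*u + 28))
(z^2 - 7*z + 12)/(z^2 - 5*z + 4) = (z - 3)/(z - 1)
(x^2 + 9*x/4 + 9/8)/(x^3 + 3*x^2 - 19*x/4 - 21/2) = (4*x + 3)/(2*(2*x^2 + 3*x - 14))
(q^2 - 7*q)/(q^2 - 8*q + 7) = q/(q - 1)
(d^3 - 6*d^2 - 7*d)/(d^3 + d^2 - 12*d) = (d^2 - 6*d - 7)/(d^2 + d - 12)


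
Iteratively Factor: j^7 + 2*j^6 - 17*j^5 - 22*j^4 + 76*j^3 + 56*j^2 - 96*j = (j - 2)*(j^6 + 4*j^5 - 9*j^4 - 40*j^3 - 4*j^2 + 48*j) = (j - 2)*(j + 2)*(j^5 + 2*j^4 - 13*j^3 - 14*j^2 + 24*j) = (j - 2)*(j - 1)*(j + 2)*(j^4 + 3*j^3 - 10*j^2 - 24*j) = (j - 3)*(j - 2)*(j - 1)*(j + 2)*(j^3 + 6*j^2 + 8*j) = (j - 3)*(j - 2)*(j - 1)*(j + 2)*(j + 4)*(j^2 + 2*j) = j*(j - 3)*(j - 2)*(j - 1)*(j + 2)*(j + 4)*(j + 2)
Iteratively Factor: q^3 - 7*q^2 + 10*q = (q - 2)*(q^2 - 5*q) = q*(q - 2)*(q - 5)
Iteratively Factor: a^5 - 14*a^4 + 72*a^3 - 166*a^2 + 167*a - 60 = (a - 4)*(a^4 - 10*a^3 + 32*a^2 - 38*a + 15) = (a - 4)*(a - 3)*(a^3 - 7*a^2 + 11*a - 5) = (a - 4)*(a - 3)*(a - 1)*(a^2 - 6*a + 5) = (a - 4)*(a - 3)*(a - 1)^2*(a - 5)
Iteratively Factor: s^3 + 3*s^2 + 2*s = (s)*(s^2 + 3*s + 2) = s*(s + 1)*(s + 2)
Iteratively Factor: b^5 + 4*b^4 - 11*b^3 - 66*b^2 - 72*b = (b + 3)*(b^4 + b^3 - 14*b^2 - 24*b) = (b + 3)^2*(b^3 - 2*b^2 - 8*b) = b*(b + 3)^2*(b^2 - 2*b - 8) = b*(b - 4)*(b + 3)^2*(b + 2)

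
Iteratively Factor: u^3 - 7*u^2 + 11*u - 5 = (u - 1)*(u^2 - 6*u + 5) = (u - 1)^2*(u - 5)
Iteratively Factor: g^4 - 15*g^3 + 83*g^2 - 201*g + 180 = (g - 5)*(g^3 - 10*g^2 + 33*g - 36) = (g - 5)*(g - 4)*(g^2 - 6*g + 9) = (g - 5)*(g - 4)*(g - 3)*(g - 3)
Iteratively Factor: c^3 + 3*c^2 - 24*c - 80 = (c + 4)*(c^2 - c - 20) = (c - 5)*(c + 4)*(c + 4)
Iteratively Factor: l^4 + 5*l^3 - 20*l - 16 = (l + 2)*(l^3 + 3*l^2 - 6*l - 8) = (l - 2)*(l + 2)*(l^2 + 5*l + 4) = (l - 2)*(l + 2)*(l + 4)*(l + 1)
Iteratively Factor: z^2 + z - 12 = (z - 3)*(z + 4)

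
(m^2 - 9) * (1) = m^2 - 9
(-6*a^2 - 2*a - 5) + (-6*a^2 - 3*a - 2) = -12*a^2 - 5*a - 7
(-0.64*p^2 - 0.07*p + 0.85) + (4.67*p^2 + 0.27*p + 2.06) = 4.03*p^2 + 0.2*p + 2.91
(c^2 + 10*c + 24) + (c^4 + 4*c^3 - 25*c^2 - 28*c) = c^4 + 4*c^3 - 24*c^2 - 18*c + 24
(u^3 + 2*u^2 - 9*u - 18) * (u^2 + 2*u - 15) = u^5 + 4*u^4 - 20*u^3 - 66*u^2 + 99*u + 270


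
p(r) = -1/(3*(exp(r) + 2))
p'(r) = exp(r)/(3*(exp(r) + 2)^2)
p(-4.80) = -0.17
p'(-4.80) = 0.00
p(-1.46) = -0.15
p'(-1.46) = 0.02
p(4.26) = -0.00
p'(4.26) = 0.00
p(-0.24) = -0.12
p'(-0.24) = 0.03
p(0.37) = -0.10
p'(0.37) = 0.04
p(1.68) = -0.05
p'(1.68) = 0.03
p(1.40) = -0.06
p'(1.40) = 0.04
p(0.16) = -0.11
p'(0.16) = 0.04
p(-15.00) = -0.17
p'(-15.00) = 0.00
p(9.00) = 0.00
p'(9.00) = 0.00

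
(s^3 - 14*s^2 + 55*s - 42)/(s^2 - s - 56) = (-s^3 + 14*s^2 - 55*s + 42)/(-s^2 + s + 56)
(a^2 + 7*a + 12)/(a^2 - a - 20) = (a + 3)/(a - 5)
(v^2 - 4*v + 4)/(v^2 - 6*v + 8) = (v - 2)/(v - 4)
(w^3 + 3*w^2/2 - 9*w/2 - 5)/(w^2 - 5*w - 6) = (w^2 + w/2 - 5)/(w - 6)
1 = 1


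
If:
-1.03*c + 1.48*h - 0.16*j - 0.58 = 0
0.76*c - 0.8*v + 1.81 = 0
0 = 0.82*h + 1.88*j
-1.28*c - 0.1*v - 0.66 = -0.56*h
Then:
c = -0.67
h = -0.07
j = 0.03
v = 1.62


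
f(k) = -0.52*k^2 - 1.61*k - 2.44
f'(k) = -1.04*k - 1.61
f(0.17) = -2.73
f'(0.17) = -1.79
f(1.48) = -5.96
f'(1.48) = -3.15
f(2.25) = -8.70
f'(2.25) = -3.95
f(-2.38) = -1.55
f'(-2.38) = 0.87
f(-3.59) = -3.36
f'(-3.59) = 2.12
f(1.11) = -4.87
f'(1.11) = -2.76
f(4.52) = -20.34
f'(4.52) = -6.31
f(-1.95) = -1.28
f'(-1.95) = 0.42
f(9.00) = -59.05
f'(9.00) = -10.97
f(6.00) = -30.82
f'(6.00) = -7.85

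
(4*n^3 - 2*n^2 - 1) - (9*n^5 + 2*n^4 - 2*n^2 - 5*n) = -9*n^5 - 2*n^4 + 4*n^3 + 5*n - 1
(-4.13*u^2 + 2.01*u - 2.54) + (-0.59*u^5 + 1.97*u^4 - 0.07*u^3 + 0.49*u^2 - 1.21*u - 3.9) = -0.59*u^5 + 1.97*u^4 - 0.07*u^3 - 3.64*u^2 + 0.8*u - 6.44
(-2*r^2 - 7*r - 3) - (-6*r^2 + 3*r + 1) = 4*r^2 - 10*r - 4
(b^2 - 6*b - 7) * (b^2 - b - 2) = b^4 - 7*b^3 - 3*b^2 + 19*b + 14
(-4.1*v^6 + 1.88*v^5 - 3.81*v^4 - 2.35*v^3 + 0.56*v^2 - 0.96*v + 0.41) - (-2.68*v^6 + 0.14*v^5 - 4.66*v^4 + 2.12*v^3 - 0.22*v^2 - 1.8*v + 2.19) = -1.42*v^6 + 1.74*v^5 + 0.85*v^4 - 4.47*v^3 + 0.78*v^2 + 0.84*v - 1.78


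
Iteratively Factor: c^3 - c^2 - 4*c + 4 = (c + 2)*(c^2 - 3*c + 2) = (c - 1)*(c + 2)*(c - 2)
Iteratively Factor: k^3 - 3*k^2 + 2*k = (k - 2)*(k^2 - k) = k*(k - 2)*(k - 1)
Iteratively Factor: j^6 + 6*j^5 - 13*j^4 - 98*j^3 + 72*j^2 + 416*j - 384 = (j - 3)*(j^5 + 9*j^4 + 14*j^3 - 56*j^2 - 96*j + 128) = (j - 3)*(j + 4)*(j^4 + 5*j^3 - 6*j^2 - 32*j + 32) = (j - 3)*(j + 4)^2*(j^3 + j^2 - 10*j + 8) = (j - 3)*(j - 1)*(j + 4)^2*(j^2 + 2*j - 8) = (j - 3)*(j - 1)*(j + 4)^3*(j - 2)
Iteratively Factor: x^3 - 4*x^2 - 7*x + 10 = (x - 5)*(x^2 + x - 2) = (x - 5)*(x + 2)*(x - 1)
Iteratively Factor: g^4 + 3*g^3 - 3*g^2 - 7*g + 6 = (g - 1)*(g^3 + 4*g^2 + g - 6) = (g - 1)*(g + 2)*(g^2 + 2*g - 3) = (g - 1)*(g + 2)*(g + 3)*(g - 1)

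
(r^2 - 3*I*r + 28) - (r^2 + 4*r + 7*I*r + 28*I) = -4*r - 10*I*r + 28 - 28*I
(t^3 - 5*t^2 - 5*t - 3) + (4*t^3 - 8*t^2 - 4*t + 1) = 5*t^3 - 13*t^2 - 9*t - 2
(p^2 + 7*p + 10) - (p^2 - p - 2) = 8*p + 12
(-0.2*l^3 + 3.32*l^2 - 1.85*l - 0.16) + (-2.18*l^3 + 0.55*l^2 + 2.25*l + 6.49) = -2.38*l^3 + 3.87*l^2 + 0.4*l + 6.33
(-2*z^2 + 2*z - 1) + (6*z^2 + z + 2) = 4*z^2 + 3*z + 1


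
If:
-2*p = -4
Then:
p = 2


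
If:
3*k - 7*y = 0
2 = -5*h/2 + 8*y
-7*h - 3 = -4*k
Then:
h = -8/49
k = 13/28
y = 39/196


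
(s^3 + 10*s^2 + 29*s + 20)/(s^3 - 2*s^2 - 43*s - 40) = (s + 4)/(s - 8)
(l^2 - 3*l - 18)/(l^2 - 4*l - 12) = (l + 3)/(l + 2)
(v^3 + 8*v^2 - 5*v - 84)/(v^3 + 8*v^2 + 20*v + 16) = (v^2 + 4*v - 21)/(v^2 + 4*v + 4)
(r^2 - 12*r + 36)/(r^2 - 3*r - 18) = (r - 6)/(r + 3)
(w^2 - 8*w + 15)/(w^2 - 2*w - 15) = (w - 3)/(w + 3)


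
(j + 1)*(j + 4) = j^2 + 5*j + 4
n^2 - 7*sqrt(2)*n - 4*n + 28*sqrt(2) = (n - 4)*(n - 7*sqrt(2))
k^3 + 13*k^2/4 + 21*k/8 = k*(k + 3/2)*(k + 7/4)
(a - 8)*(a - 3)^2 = a^3 - 14*a^2 + 57*a - 72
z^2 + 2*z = z*(z + 2)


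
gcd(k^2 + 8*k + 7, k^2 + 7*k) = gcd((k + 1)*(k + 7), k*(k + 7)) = k + 7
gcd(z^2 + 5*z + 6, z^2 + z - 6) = z + 3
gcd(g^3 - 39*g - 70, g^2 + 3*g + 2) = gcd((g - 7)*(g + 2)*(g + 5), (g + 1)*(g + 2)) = g + 2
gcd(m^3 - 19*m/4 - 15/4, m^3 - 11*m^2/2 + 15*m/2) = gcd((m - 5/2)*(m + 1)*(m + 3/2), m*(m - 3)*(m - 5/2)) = m - 5/2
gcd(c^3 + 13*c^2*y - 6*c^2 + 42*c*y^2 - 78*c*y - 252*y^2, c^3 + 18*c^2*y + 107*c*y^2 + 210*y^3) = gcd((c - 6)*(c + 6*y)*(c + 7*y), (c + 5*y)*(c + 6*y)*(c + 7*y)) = c^2 + 13*c*y + 42*y^2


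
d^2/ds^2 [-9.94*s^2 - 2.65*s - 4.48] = -19.8800000000000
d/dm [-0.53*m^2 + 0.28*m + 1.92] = 0.28 - 1.06*m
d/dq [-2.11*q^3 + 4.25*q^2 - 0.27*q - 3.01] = -6.33*q^2 + 8.5*q - 0.27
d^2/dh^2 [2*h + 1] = 0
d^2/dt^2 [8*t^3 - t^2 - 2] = 48*t - 2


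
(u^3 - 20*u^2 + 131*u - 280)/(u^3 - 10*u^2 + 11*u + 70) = (u - 8)/(u + 2)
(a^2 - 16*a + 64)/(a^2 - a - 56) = (a - 8)/(a + 7)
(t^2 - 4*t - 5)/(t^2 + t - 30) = (t + 1)/(t + 6)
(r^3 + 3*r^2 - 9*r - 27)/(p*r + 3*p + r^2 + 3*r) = (r^2 - 9)/(p + r)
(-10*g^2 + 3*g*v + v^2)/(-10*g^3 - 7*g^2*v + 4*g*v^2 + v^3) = 1/(g + v)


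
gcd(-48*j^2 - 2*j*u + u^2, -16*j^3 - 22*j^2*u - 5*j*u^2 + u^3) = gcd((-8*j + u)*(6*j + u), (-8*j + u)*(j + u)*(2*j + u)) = -8*j + u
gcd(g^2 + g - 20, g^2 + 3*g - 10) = g + 5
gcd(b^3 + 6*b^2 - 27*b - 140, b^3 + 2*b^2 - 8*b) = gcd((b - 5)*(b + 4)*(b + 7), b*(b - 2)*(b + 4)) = b + 4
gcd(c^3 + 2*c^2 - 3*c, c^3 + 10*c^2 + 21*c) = c^2 + 3*c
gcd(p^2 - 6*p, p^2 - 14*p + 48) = p - 6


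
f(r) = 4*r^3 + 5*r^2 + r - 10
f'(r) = 12*r^2 + 10*r + 1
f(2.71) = 109.04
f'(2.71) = 116.23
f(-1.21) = -10.98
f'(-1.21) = 6.47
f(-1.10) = -10.37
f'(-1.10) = 4.52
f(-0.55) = -9.70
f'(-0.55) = -0.87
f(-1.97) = -23.15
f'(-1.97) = 27.87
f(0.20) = -9.57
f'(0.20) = 3.48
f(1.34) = 9.94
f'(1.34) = 35.95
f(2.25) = 63.12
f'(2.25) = 84.25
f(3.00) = 146.00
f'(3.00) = 139.00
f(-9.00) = -2530.00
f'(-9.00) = 883.00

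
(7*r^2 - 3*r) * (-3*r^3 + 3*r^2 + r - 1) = -21*r^5 + 30*r^4 - 2*r^3 - 10*r^2 + 3*r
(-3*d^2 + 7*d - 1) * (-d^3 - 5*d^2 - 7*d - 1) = 3*d^5 + 8*d^4 - 13*d^3 - 41*d^2 + 1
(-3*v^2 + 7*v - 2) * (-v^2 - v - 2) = 3*v^4 - 4*v^3 + v^2 - 12*v + 4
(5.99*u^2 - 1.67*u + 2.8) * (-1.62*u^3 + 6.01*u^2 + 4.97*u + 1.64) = -9.7038*u^5 + 38.7053*u^4 + 15.1976*u^3 + 18.3517*u^2 + 11.1772*u + 4.592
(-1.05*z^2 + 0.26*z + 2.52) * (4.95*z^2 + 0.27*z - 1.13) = -5.1975*z^4 + 1.0035*z^3 + 13.7307*z^2 + 0.3866*z - 2.8476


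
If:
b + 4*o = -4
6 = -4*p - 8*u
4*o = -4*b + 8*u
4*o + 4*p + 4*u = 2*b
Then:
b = -16/9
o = -5/9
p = 5/6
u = -7/6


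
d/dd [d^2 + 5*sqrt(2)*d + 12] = 2*d + 5*sqrt(2)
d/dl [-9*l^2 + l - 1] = 1 - 18*l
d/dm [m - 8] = 1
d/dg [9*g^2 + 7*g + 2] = 18*g + 7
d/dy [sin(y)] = cos(y)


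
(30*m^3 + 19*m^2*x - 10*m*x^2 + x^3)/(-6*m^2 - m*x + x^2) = (-30*m^3 - 19*m^2*x + 10*m*x^2 - x^3)/(6*m^2 + m*x - x^2)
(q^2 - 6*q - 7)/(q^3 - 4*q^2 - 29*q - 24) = (q - 7)/(q^2 - 5*q - 24)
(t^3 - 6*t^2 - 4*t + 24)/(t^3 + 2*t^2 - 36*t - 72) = (t - 2)/(t + 6)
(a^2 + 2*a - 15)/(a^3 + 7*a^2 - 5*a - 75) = 1/(a + 5)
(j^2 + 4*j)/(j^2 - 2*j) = (j + 4)/(j - 2)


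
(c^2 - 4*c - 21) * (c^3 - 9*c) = c^5 - 4*c^4 - 30*c^3 + 36*c^2 + 189*c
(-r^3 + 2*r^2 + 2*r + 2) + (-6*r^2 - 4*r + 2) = -r^3 - 4*r^2 - 2*r + 4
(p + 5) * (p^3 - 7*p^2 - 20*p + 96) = p^4 - 2*p^3 - 55*p^2 - 4*p + 480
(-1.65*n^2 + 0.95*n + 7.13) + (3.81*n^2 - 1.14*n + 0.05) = 2.16*n^2 - 0.19*n + 7.18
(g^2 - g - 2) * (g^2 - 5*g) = g^4 - 6*g^3 + 3*g^2 + 10*g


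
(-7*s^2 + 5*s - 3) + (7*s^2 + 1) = 5*s - 2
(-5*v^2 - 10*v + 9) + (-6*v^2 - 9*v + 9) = -11*v^2 - 19*v + 18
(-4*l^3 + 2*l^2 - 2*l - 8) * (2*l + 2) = -8*l^4 - 4*l^3 - 20*l - 16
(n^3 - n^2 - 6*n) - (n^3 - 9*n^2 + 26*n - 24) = 8*n^2 - 32*n + 24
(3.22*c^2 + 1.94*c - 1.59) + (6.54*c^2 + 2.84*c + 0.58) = 9.76*c^2 + 4.78*c - 1.01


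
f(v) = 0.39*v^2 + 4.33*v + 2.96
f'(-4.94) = 0.48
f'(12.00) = 13.69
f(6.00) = 42.98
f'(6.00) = 9.01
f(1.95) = 12.89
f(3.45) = 22.54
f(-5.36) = -9.04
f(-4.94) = -8.91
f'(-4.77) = 0.61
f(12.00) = 111.08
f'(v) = 0.78*v + 4.33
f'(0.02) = 4.35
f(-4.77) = -8.82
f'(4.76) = 8.04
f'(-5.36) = 0.15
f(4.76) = 32.41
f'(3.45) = 7.02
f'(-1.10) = 3.47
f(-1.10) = -1.33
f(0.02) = 3.05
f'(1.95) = 5.85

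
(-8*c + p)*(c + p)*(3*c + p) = -24*c^3 - 29*c^2*p - 4*c*p^2 + p^3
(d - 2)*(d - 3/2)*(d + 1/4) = d^3 - 13*d^2/4 + 17*d/8 + 3/4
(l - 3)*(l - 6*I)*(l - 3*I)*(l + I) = l^4 - 3*l^3 - 8*I*l^3 - 9*l^2 + 24*I*l^2 + 27*l - 18*I*l + 54*I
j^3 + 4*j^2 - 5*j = j*(j - 1)*(j + 5)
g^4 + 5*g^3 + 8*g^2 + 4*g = g*(g + 1)*(g + 2)^2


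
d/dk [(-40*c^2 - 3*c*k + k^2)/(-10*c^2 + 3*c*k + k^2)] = 6*c/(4*c^2 - 4*c*k + k^2)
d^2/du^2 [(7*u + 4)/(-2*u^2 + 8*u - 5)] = 4*(-8*(u - 2)^2*(7*u + 4) + 3*(7*u - 8)*(2*u^2 - 8*u + 5))/(2*u^2 - 8*u + 5)^3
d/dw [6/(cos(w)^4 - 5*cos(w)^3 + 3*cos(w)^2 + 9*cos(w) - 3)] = 6*(4*cos(w)^3 - 15*cos(w)^2 + 6*cos(w) + 9)*sin(w)/(cos(w)^4 - 5*cos(w)^3 + 3*cos(w)^2 + 9*cos(w) - 3)^2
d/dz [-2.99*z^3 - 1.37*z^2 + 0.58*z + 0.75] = -8.97*z^2 - 2.74*z + 0.58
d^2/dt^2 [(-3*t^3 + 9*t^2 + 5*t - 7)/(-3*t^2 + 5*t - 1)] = 6*(-38*t^3 + 75*t^2 - 87*t + 40)/(27*t^6 - 135*t^5 + 252*t^4 - 215*t^3 + 84*t^2 - 15*t + 1)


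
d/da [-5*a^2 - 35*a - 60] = -10*a - 35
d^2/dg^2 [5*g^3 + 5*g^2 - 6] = 30*g + 10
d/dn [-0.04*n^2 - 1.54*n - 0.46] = -0.08*n - 1.54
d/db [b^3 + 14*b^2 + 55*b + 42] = 3*b^2 + 28*b + 55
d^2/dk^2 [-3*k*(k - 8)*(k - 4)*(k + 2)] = -36*k^2 + 180*k - 48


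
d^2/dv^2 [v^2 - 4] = 2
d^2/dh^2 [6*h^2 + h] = 12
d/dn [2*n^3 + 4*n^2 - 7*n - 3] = 6*n^2 + 8*n - 7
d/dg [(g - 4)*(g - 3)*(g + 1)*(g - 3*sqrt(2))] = 4*g^3 - 18*g^2 - 9*sqrt(2)*g^2 + 10*g + 36*sqrt(2)*g - 15*sqrt(2) + 12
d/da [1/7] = 0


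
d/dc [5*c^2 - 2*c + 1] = 10*c - 2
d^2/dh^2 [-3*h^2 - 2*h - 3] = -6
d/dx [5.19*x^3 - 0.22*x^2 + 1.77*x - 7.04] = 15.57*x^2 - 0.44*x + 1.77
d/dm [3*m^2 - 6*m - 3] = 6*m - 6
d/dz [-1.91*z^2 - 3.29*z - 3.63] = -3.82*z - 3.29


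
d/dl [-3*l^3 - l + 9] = -9*l^2 - 1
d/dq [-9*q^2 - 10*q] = -18*q - 10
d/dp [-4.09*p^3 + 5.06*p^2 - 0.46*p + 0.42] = -12.27*p^2 + 10.12*p - 0.46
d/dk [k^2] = 2*k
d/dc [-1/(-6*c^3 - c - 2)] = (-18*c^2 - 1)/(6*c^3 + c + 2)^2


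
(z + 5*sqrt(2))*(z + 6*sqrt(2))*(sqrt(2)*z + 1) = sqrt(2)*z^3 + 23*z^2 + 71*sqrt(2)*z + 60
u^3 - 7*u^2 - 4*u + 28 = (u - 7)*(u - 2)*(u + 2)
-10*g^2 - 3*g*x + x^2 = (-5*g + x)*(2*g + x)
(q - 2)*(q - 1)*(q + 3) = q^3 - 7*q + 6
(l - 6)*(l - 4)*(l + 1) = l^3 - 9*l^2 + 14*l + 24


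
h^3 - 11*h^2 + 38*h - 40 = (h - 5)*(h - 4)*(h - 2)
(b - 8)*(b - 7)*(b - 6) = b^3 - 21*b^2 + 146*b - 336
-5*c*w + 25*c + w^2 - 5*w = (-5*c + w)*(w - 5)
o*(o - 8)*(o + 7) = o^3 - o^2 - 56*o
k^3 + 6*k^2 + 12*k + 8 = (k + 2)^3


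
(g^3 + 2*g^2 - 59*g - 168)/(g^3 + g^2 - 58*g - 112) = (g + 3)/(g + 2)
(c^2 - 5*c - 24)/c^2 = 1 - 5/c - 24/c^2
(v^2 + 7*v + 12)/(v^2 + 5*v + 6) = (v + 4)/(v + 2)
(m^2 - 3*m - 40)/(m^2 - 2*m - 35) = (m - 8)/(m - 7)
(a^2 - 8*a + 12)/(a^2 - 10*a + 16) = (a - 6)/(a - 8)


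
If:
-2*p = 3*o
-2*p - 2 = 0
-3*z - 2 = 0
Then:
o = 2/3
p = -1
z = -2/3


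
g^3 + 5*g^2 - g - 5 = (g - 1)*(g + 1)*(g + 5)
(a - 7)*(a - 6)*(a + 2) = a^3 - 11*a^2 + 16*a + 84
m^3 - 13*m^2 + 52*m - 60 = (m - 6)*(m - 5)*(m - 2)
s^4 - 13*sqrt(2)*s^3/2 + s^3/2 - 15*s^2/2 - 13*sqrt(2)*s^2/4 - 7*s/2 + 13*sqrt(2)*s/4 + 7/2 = (s - 1/2)*(s + 1)*(s - 7*sqrt(2))*(s + sqrt(2)/2)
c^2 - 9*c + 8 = (c - 8)*(c - 1)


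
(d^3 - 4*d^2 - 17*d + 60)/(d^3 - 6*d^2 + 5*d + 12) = (d^2 - d - 20)/(d^2 - 3*d - 4)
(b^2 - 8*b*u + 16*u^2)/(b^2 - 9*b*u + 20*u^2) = (-b + 4*u)/(-b + 5*u)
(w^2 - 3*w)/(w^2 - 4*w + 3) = w/(w - 1)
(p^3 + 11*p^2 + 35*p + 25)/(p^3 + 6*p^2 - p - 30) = (p^2 + 6*p + 5)/(p^2 + p - 6)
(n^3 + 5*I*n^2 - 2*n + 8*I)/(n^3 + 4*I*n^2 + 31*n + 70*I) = (n^2 + 3*I*n + 4)/(n^2 + 2*I*n + 35)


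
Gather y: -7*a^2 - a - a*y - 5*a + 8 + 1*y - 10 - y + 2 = -7*a^2 - a*y - 6*a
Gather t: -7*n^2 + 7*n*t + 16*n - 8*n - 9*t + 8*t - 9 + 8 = -7*n^2 + 8*n + t*(7*n - 1) - 1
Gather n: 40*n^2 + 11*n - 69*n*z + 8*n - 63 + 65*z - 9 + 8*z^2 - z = 40*n^2 + n*(19 - 69*z) + 8*z^2 + 64*z - 72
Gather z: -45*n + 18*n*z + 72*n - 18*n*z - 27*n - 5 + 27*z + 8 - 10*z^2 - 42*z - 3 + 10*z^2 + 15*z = 0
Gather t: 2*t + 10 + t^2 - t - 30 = t^2 + t - 20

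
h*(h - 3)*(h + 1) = h^3 - 2*h^2 - 3*h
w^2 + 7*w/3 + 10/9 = (w + 2/3)*(w + 5/3)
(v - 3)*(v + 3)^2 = v^3 + 3*v^2 - 9*v - 27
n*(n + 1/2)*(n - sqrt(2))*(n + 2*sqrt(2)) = n^4 + n^3/2 + sqrt(2)*n^3 - 4*n^2 + sqrt(2)*n^2/2 - 2*n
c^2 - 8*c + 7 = (c - 7)*(c - 1)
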